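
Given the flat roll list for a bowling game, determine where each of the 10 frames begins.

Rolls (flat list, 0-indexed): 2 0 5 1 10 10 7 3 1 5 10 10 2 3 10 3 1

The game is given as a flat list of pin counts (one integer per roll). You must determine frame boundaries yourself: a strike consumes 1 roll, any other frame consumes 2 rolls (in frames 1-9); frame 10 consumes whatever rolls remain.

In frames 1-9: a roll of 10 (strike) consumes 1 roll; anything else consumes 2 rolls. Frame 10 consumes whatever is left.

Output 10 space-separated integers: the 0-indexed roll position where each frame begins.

Frame 1 starts at roll index 0: rolls=2,0 (sum=2), consumes 2 rolls
Frame 2 starts at roll index 2: rolls=5,1 (sum=6), consumes 2 rolls
Frame 3 starts at roll index 4: roll=10 (strike), consumes 1 roll
Frame 4 starts at roll index 5: roll=10 (strike), consumes 1 roll
Frame 5 starts at roll index 6: rolls=7,3 (sum=10), consumes 2 rolls
Frame 6 starts at roll index 8: rolls=1,5 (sum=6), consumes 2 rolls
Frame 7 starts at roll index 10: roll=10 (strike), consumes 1 roll
Frame 8 starts at roll index 11: roll=10 (strike), consumes 1 roll
Frame 9 starts at roll index 12: rolls=2,3 (sum=5), consumes 2 rolls
Frame 10 starts at roll index 14: 3 remaining rolls

Answer: 0 2 4 5 6 8 10 11 12 14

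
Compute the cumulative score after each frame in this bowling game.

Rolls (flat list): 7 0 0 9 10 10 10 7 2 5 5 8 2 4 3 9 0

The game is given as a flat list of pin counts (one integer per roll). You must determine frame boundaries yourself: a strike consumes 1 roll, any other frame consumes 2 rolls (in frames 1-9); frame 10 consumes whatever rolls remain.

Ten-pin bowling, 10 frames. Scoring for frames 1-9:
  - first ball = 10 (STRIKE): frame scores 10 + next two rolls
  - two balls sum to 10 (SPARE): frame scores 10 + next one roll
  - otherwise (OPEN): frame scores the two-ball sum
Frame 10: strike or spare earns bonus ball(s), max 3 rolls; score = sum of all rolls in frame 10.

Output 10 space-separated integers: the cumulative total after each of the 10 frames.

Frame 1: OPEN (7+0=7). Cumulative: 7
Frame 2: OPEN (0+9=9). Cumulative: 16
Frame 3: STRIKE. 10 + next two rolls (10+10) = 30. Cumulative: 46
Frame 4: STRIKE. 10 + next two rolls (10+7) = 27. Cumulative: 73
Frame 5: STRIKE. 10 + next two rolls (7+2) = 19. Cumulative: 92
Frame 6: OPEN (7+2=9). Cumulative: 101
Frame 7: SPARE (5+5=10). 10 + next roll (8) = 18. Cumulative: 119
Frame 8: SPARE (8+2=10). 10 + next roll (4) = 14. Cumulative: 133
Frame 9: OPEN (4+3=7). Cumulative: 140
Frame 10: OPEN. Sum of all frame-10 rolls (9+0) = 9. Cumulative: 149

Answer: 7 16 46 73 92 101 119 133 140 149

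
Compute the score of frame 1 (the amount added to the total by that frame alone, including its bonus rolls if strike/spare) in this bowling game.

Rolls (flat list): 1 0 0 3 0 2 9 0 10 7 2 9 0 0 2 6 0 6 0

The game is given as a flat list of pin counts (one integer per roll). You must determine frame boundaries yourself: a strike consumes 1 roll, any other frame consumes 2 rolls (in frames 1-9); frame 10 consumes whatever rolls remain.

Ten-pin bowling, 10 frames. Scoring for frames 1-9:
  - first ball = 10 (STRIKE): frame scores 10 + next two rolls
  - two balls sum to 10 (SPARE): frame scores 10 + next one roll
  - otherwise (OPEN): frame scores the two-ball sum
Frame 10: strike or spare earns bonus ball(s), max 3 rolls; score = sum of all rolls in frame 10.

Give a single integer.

Answer: 1

Derivation:
Frame 1: OPEN (1+0=1). Cumulative: 1
Frame 2: OPEN (0+3=3). Cumulative: 4
Frame 3: OPEN (0+2=2). Cumulative: 6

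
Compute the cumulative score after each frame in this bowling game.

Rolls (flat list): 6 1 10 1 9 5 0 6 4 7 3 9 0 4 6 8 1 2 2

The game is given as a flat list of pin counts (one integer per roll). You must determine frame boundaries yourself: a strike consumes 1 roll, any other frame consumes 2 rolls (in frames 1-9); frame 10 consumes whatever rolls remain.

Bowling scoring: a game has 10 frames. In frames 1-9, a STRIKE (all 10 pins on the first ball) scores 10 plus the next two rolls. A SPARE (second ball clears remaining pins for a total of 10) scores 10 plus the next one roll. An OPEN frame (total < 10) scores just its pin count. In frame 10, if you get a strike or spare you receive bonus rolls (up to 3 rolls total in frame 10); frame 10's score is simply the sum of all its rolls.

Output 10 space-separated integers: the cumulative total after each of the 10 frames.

Answer: 7 27 42 47 64 83 92 110 119 123

Derivation:
Frame 1: OPEN (6+1=7). Cumulative: 7
Frame 2: STRIKE. 10 + next two rolls (1+9) = 20. Cumulative: 27
Frame 3: SPARE (1+9=10). 10 + next roll (5) = 15. Cumulative: 42
Frame 4: OPEN (5+0=5). Cumulative: 47
Frame 5: SPARE (6+4=10). 10 + next roll (7) = 17. Cumulative: 64
Frame 6: SPARE (7+3=10). 10 + next roll (9) = 19. Cumulative: 83
Frame 7: OPEN (9+0=9). Cumulative: 92
Frame 8: SPARE (4+6=10). 10 + next roll (8) = 18. Cumulative: 110
Frame 9: OPEN (8+1=9). Cumulative: 119
Frame 10: OPEN. Sum of all frame-10 rolls (2+2) = 4. Cumulative: 123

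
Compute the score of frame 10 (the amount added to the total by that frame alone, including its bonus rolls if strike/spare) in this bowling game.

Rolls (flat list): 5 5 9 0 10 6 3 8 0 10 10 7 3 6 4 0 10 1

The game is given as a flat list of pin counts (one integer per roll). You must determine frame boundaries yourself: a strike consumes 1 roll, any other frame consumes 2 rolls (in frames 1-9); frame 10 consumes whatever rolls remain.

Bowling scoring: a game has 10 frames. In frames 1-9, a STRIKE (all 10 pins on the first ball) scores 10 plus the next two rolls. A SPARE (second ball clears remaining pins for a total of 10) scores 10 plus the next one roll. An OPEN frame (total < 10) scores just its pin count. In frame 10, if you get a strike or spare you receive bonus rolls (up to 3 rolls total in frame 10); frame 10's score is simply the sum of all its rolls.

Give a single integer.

Answer: 11

Derivation:
Frame 1: SPARE (5+5=10). 10 + next roll (9) = 19. Cumulative: 19
Frame 2: OPEN (9+0=9). Cumulative: 28
Frame 3: STRIKE. 10 + next two rolls (6+3) = 19. Cumulative: 47
Frame 4: OPEN (6+3=9). Cumulative: 56
Frame 5: OPEN (8+0=8). Cumulative: 64
Frame 6: STRIKE. 10 + next two rolls (10+7) = 27. Cumulative: 91
Frame 7: STRIKE. 10 + next two rolls (7+3) = 20. Cumulative: 111
Frame 8: SPARE (7+3=10). 10 + next roll (6) = 16. Cumulative: 127
Frame 9: SPARE (6+4=10). 10 + next roll (0) = 10. Cumulative: 137
Frame 10: SPARE. Sum of all frame-10 rolls (0+10+1) = 11. Cumulative: 148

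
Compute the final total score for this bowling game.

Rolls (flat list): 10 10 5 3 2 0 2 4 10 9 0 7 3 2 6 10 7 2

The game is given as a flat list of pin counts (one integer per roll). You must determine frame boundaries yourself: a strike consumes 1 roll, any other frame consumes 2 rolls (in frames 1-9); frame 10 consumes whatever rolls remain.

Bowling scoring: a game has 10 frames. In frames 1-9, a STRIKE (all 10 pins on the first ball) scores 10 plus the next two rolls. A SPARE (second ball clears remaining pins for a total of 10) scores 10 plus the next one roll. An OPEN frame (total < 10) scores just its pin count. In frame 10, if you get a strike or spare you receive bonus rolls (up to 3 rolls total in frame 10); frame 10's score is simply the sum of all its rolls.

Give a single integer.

Frame 1: STRIKE. 10 + next two rolls (10+5) = 25. Cumulative: 25
Frame 2: STRIKE. 10 + next two rolls (5+3) = 18. Cumulative: 43
Frame 3: OPEN (5+3=8). Cumulative: 51
Frame 4: OPEN (2+0=2). Cumulative: 53
Frame 5: OPEN (2+4=6). Cumulative: 59
Frame 6: STRIKE. 10 + next two rolls (9+0) = 19. Cumulative: 78
Frame 7: OPEN (9+0=9). Cumulative: 87
Frame 8: SPARE (7+3=10). 10 + next roll (2) = 12. Cumulative: 99
Frame 9: OPEN (2+6=8). Cumulative: 107
Frame 10: STRIKE. Sum of all frame-10 rolls (10+7+2) = 19. Cumulative: 126

Answer: 126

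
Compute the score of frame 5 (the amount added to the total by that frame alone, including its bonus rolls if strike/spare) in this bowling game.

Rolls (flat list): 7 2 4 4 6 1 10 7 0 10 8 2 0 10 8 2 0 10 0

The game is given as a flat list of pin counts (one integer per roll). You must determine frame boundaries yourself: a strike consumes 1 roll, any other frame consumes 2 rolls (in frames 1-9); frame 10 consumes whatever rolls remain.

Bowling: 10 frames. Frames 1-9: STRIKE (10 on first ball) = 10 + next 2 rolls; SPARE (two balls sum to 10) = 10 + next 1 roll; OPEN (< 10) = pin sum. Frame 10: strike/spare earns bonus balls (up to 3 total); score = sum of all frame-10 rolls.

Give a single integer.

Frame 1: OPEN (7+2=9). Cumulative: 9
Frame 2: OPEN (4+4=8). Cumulative: 17
Frame 3: OPEN (6+1=7). Cumulative: 24
Frame 4: STRIKE. 10 + next two rolls (7+0) = 17. Cumulative: 41
Frame 5: OPEN (7+0=7). Cumulative: 48
Frame 6: STRIKE. 10 + next two rolls (8+2) = 20. Cumulative: 68
Frame 7: SPARE (8+2=10). 10 + next roll (0) = 10. Cumulative: 78

Answer: 7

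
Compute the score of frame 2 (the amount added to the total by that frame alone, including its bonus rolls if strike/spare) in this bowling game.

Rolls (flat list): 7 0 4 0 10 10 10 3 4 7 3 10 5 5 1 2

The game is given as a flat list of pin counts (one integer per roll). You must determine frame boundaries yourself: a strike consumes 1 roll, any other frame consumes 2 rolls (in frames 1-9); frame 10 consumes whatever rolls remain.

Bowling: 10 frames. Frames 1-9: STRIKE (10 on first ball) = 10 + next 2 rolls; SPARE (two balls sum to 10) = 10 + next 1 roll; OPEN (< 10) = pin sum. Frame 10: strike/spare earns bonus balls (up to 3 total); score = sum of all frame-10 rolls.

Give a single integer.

Frame 1: OPEN (7+0=7). Cumulative: 7
Frame 2: OPEN (4+0=4). Cumulative: 11
Frame 3: STRIKE. 10 + next two rolls (10+10) = 30. Cumulative: 41
Frame 4: STRIKE. 10 + next two rolls (10+3) = 23. Cumulative: 64

Answer: 4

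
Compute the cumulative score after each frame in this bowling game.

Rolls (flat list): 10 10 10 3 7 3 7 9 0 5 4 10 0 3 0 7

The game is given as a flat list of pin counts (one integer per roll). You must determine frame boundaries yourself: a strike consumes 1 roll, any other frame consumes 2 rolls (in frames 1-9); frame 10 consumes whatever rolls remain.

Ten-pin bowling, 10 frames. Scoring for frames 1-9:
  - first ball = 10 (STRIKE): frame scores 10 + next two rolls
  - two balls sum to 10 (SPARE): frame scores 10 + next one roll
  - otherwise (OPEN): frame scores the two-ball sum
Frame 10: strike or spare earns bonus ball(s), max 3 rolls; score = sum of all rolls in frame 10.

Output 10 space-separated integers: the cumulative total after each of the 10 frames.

Frame 1: STRIKE. 10 + next two rolls (10+10) = 30. Cumulative: 30
Frame 2: STRIKE. 10 + next two rolls (10+3) = 23. Cumulative: 53
Frame 3: STRIKE. 10 + next two rolls (3+7) = 20. Cumulative: 73
Frame 4: SPARE (3+7=10). 10 + next roll (3) = 13. Cumulative: 86
Frame 5: SPARE (3+7=10). 10 + next roll (9) = 19. Cumulative: 105
Frame 6: OPEN (9+0=9). Cumulative: 114
Frame 7: OPEN (5+4=9). Cumulative: 123
Frame 8: STRIKE. 10 + next two rolls (0+3) = 13. Cumulative: 136
Frame 9: OPEN (0+3=3). Cumulative: 139
Frame 10: OPEN. Sum of all frame-10 rolls (0+7) = 7. Cumulative: 146

Answer: 30 53 73 86 105 114 123 136 139 146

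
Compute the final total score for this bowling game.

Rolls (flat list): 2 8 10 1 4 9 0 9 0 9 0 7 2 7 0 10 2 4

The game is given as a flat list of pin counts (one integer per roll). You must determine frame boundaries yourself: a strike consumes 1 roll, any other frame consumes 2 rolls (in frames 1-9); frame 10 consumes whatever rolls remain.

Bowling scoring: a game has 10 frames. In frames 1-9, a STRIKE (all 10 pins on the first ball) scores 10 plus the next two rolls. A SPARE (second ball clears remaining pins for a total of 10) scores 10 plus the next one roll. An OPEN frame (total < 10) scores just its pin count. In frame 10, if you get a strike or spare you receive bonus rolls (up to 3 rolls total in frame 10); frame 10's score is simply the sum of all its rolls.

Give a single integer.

Frame 1: SPARE (2+8=10). 10 + next roll (10) = 20. Cumulative: 20
Frame 2: STRIKE. 10 + next two rolls (1+4) = 15. Cumulative: 35
Frame 3: OPEN (1+4=5). Cumulative: 40
Frame 4: OPEN (9+0=9). Cumulative: 49
Frame 5: OPEN (9+0=9). Cumulative: 58
Frame 6: OPEN (9+0=9). Cumulative: 67
Frame 7: OPEN (7+2=9). Cumulative: 76
Frame 8: OPEN (7+0=7). Cumulative: 83
Frame 9: STRIKE. 10 + next two rolls (2+4) = 16. Cumulative: 99
Frame 10: OPEN. Sum of all frame-10 rolls (2+4) = 6. Cumulative: 105

Answer: 105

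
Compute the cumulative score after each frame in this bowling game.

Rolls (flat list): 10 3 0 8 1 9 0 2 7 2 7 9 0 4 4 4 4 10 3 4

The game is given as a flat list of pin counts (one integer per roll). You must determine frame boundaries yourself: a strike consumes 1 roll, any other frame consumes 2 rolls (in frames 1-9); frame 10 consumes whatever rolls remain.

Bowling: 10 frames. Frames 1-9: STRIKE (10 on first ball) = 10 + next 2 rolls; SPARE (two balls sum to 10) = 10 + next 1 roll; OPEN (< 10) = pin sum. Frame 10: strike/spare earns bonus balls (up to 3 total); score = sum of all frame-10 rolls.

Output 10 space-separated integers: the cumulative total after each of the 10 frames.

Answer: 13 16 25 34 43 52 61 69 77 94

Derivation:
Frame 1: STRIKE. 10 + next two rolls (3+0) = 13. Cumulative: 13
Frame 2: OPEN (3+0=3). Cumulative: 16
Frame 3: OPEN (8+1=9). Cumulative: 25
Frame 4: OPEN (9+0=9). Cumulative: 34
Frame 5: OPEN (2+7=9). Cumulative: 43
Frame 6: OPEN (2+7=9). Cumulative: 52
Frame 7: OPEN (9+0=9). Cumulative: 61
Frame 8: OPEN (4+4=8). Cumulative: 69
Frame 9: OPEN (4+4=8). Cumulative: 77
Frame 10: STRIKE. Sum of all frame-10 rolls (10+3+4) = 17. Cumulative: 94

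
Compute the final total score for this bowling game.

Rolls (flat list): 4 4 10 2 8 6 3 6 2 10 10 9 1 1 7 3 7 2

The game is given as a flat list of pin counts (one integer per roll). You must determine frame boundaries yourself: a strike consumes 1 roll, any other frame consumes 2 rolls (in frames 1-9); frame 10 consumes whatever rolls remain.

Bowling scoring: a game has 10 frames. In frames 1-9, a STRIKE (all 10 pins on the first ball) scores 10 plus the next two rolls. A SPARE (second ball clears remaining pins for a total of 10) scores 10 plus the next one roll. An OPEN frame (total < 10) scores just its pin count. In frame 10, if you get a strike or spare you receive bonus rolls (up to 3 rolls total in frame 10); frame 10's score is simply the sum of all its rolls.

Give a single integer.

Frame 1: OPEN (4+4=8). Cumulative: 8
Frame 2: STRIKE. 10 + next two rolls (2+8) = 20. Cumulative: 28
Frame 3: SPARE (2+8=10). 10 + next roll (6) = 16. Cumulative: 44
Frame 4: OPEN (6+3=9). Cumulative: 53
Frame 5: OPEN (6+2=8). Cumulative: 61
Frame 6: STRIKE. 10 + next two rolls (10+9) = 29. Cumulative: 90
Frame 7: STRIKE. 10 + next two rolls (9+1) = 20. Cumulative: 110
Frame 8: SPARE (9+1=10). 10 + next roll (1) = 11. Cumulative: 121
Frame 9: OPEN (1+7=8). Cumulative: 129
Frame 10: SPARE. Sum of all frame-10 rolls (3+7+2) = 12. Cumulative: 141

Answer: 141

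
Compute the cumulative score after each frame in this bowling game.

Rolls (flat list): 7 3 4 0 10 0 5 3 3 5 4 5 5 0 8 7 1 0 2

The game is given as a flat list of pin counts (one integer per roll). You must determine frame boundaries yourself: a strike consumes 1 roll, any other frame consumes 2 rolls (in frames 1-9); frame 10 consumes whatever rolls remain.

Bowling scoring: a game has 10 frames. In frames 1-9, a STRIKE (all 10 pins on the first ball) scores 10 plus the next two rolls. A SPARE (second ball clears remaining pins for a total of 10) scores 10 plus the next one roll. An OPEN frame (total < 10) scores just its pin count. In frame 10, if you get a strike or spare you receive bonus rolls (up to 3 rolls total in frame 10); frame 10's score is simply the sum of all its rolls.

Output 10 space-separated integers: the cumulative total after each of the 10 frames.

Frame 1: SPARE (7+3=10). 10 + next roll (4) = 14. Cumulative: 14
Frame 2: OPEN (4+0=4). Cumulative: 18
Frame 3: STRIKE. 10 + next two rolls (0+5) = 15. Cumulative: 33
Frame 4: OPEN (0+5=5). Cumulative: 38
Frame 5: OPEN (3+3=6). Cumulative: 44
Frame 6: OPEN (5+4=9). Cumulative: 53
Frame 7: SPARE (5+5=10). 10 + next roll (0) = 10. Cumulative: 63
Frame 8: OPEN (0+8=8). Cumulative: 71
Frame 9: OPEN (7+1=8). Cumulative: 79
Frame 10: OPEN. Sum of all frame-10 rolls (0+2) = 2. Cumulative: 81

Answer: 14 18 33 38 44 53 63 71 79 81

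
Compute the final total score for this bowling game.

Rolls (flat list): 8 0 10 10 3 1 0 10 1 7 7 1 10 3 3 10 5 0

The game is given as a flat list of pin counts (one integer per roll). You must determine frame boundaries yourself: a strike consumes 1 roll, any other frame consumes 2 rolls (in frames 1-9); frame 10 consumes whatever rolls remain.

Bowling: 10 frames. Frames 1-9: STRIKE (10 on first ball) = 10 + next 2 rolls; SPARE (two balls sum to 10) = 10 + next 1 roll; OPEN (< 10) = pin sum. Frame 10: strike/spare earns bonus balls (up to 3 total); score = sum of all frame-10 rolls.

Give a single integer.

Answer: 113

Derivation:
Frame 1: OPEN (8+0=8). Cumulative: 8
Frame 2: STRIKE. 10 + next two rolls (10+3) = 23. Cumulative: 31
Frame 3: STRIKE. 10 + next two rolls (3+1) = 14. Cumulative: 45
Frame 4: OPEN (3+1=4). Cumulative: 49
Frame 5: SPARE (0+10=10). 10 + next roll (1) = 11. Cumulative: 60
Frame 6: OPEN (1+7=8). Cumulative: 68
Frame 7: OPEN (7+1=8). Cumulative: 76
Frame 8: STRIKE. 10 + next two rolls (3+3) = 16. Cumulative: 92
Frame 9: OPEN (3+3=6). Cumulative: 98
Frame 10: STRIKE. Sum of all frame-10 rolls (10+5+0) = 15. Cumulative: 113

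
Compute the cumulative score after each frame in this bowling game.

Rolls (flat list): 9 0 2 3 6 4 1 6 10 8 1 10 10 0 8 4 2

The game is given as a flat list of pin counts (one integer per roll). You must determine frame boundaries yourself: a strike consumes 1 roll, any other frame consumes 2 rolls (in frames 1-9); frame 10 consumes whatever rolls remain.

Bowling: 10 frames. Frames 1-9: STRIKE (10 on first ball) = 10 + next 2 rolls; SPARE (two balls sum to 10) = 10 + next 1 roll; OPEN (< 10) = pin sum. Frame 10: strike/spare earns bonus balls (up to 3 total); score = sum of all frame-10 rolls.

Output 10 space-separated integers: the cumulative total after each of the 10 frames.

Frame 1: OPEN (9+0=9). Cumulative: 9
Frame 2: OPEN (2+3=5). Cumulative: 14
Frame 3: SPARE (6+4=10). 10 + next roll (1) = 11. Cumulative: 25
Frame 4: OPEN (1+6=7). Cumulative: 32
Frame 5: STRIKE. 10 + next two rolls (8+1) = 19. Cumulative: 51
Frame 6: OPEN (8+1=9). Cumulative: 60
Frame 7: STRIKE. 10 + next two rolls (10+0) = 20. Cumulative: 80
Frame 8: STRIKE. 10 + next two rolls (0+8) = 18. Cumulative: 98
Frame 9: OPEN (0+8=8). Cumulative: 106
Frame 10: OPEN. Sum of all frame-10 rolls (4+2) = 6. Cumulative: 112

Answer: 9 14 25 32 51 60 80 98 106 112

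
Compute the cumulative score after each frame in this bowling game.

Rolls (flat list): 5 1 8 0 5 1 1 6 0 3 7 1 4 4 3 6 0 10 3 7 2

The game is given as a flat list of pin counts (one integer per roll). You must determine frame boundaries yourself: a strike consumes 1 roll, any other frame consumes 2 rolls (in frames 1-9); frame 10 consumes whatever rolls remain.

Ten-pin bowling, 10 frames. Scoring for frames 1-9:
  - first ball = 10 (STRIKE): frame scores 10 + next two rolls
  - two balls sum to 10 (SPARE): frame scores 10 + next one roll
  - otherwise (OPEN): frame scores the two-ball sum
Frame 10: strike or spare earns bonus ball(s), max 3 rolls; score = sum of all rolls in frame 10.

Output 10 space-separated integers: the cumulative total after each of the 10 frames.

Answer: 6 14 20 27 30 38 46 55 68 80

Derivation:
Frame 1: OPEN (5+1=6). Cumulative: 6
Frame 2: OPEN (8+0=8). Cumulative: 14
Frame 3: OPEN (5+1=6). Cumulative: 20
Frame 4: OPEN (1+6=7). Cumulative: 27
Frame 5: OPEN (0+3=3). Cumulative: 30
Frame 6: OPEN (7+1=8). Cumulative: 38
Frame 7: OPEN (4+4=8). Cumulative: 46
Frame 8: OPEN (3+6=9). Cumulative: 55
Frame 9: SPARE (0+10=10). 10 + next roll (3) = 13. Cumulative: 68
Frame 10: SPARE. Sum of all frame-10 rolls (3+7+2) = 12. Cumulative: 80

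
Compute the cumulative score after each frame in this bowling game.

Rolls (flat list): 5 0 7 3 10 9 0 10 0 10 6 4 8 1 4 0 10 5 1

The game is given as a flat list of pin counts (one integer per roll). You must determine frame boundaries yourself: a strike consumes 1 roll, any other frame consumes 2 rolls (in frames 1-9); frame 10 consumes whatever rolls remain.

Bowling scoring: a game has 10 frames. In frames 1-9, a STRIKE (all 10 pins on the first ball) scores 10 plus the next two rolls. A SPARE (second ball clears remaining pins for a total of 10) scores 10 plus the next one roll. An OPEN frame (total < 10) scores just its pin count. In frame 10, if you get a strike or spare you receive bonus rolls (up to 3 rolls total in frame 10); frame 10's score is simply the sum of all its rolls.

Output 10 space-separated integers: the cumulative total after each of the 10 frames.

Answer: 5 25 44 53 73 89 107 116 120 136

Derivation:
Frame 1: OPEN (5+0=5). Cumulative: 5
Frame 2: SPARE (7+3=10). 10 + next roll (10) = 20. Cumulative: 25
Frame 3: STRIKE. 10 + next two rolls (9+0) = 19. Cumulative: 44
Frame 4: OPEN (9+0=9). Cumulative: 53
Frame 5: STRIKE. 10 + next two rolls (0+10) = 20. Cumulative: 73
Frame 6: SPARE (0+10=10). 10 + next roll (6) = 16. Cumulative: 89
Frame 7: SPARE (6+4=10). 10 + next roll (8) = 18. Cumulative: 107
Frame 8: OPEN (8+1=9). Cumulative: 116
Frame 9: OPEN (4+0=4). Cumulative: 120
Frame 10: STRIKE. Sum of all frame-10 rolls (10+5+1) = 16. Cumulative: 136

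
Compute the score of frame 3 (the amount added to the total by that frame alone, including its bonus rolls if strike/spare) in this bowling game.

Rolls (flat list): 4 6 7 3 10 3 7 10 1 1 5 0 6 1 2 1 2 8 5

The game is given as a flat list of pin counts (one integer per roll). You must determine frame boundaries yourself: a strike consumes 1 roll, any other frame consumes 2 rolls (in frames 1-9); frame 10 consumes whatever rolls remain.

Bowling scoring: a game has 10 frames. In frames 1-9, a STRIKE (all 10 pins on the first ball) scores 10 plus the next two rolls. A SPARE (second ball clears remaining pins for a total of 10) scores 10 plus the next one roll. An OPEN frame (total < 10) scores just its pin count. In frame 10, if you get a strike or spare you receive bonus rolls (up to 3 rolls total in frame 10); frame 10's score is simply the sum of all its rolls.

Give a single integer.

Frame 1: SPARE (4+6=10). 10 + next roll (7) = 17. Cumulative: 17
Frame 2: SPARE (7+3=10). 10 + next roll (10) = 20. Cumulative: 37
Frame 3: STRIKE. 10 + next two rolls (3+7) = 20. Cumulative: 57
Frame 4: SPARE (3+7=10). 10 + next roll (10) = 20. Cumulative: 77
Frame 5: STRIKE. 10 + next two rolls (1+1) = 12. Cumulative: 89

Answer: 20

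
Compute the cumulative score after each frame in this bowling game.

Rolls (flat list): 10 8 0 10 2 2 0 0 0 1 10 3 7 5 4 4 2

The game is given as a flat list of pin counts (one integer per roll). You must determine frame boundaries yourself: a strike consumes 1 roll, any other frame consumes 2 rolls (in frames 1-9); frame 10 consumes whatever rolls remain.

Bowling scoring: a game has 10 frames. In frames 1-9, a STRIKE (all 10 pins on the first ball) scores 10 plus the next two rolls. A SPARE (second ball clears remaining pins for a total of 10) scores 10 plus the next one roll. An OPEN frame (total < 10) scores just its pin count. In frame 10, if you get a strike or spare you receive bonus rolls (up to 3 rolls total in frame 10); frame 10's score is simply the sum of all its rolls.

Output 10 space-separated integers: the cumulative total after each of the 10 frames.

Frame 1: STRIKE. 10 + next two rolls (8+0) = 18. Cumulative: 18
Frame 2: OPEN (8+0=8). Cumulative: 26
Frame 3: STRIKE. 10 + next two rolls (2+2) = 14. Cumulative: 40
Frame 4: OPEN (2+2=4). Cumulative: 44
Frame 5: OPEN (0+0=0). Cumulative: 44
Frame 6: OPEN (0+1=1). Cumulative: 45
Frame 7: STRIKE. 10 + next two rolls (3+7) = 20. Cumulative: 65
Frame 8: SPARE (3+7=10). 10 + next roll (5) = 15. Cumulative: 80
Frame 9: OPEN (5+4=9). Cumulative: 89
Frame 10: OPEN. Sum of all frame-10 rolls (4+2) = 6. Cumulative: 95

Answer: 18 26 40 44 44 45 65 80 89 95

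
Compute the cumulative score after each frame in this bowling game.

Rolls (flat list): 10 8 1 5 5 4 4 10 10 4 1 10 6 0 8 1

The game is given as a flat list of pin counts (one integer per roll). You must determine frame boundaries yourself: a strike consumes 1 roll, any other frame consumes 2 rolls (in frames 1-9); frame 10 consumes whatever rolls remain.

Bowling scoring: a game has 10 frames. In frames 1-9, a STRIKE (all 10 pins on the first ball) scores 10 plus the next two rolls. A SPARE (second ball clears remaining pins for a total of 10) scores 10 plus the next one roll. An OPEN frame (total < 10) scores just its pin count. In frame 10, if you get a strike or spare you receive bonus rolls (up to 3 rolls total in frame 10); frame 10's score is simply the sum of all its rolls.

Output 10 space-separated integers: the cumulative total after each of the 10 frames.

Answer: 19 28 42 50 74 89 94 110 116 125

Derivation:
Frame 1: STRIKE. 10 + next two rolls (8+1) = 19. Cumulative: 19
Frame 2: OPEN (8+1=9). Cumulative: 28
Frame 3: SPARE (5+5=10). 10 + next roll (4) = 14. Cumulative: 42
Frame 4: OPEN (4+4=8). Cumulative: 50
Frame 5: STRIKE. 10 + next two rolls (10+4) = 24. Cumulative: 74
Frame 6: STRIKE. 10 + next two rolls (4+1) = 15. Cumulative: 89
Frame 7: OPEN (4+1=5). Cumulative: 94
Frame 8: STRIKE. 10 + next two rolls (6+0) = 16. Cumulative: 110
Frame 9: OPEN (6+0=6). Cumulative: 116
Frame 10: OPEN. Sum of all frame-10 rolls (8+1) = 9. Cumulative: 125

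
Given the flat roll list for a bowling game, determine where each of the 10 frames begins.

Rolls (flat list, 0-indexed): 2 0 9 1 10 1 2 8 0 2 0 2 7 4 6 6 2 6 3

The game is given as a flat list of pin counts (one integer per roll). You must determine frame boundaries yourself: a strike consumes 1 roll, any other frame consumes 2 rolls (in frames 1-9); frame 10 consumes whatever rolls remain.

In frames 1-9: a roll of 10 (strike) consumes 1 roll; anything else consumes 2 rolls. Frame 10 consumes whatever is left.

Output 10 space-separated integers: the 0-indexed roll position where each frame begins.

Frame 1 starts at roll index 0: rolls=2,0 (sum=2), consumes 2 rolls
Frame 2 starts at roll index 2: rolls=9,1 (sum=10), consumes 2 rolls
Frame 3 starts at roll index 4: roll=10 (strike), consumes 1 roll
Frame 4 starts at roll index 5: rolls=1,2 (sum=3), consumes 2 rolls
Frame 5 starts at roll index 7: rolls=8,0 (sum=8), consumes 2 rolls
Frame 6 starts at roll index 9: rolls=2,0 (sum=2), consumes 2 rolls
Frame 7 starts at roll index 11: rolls=2,7 (sum=9), consumes 2 rolls
Frame 8 starts at roll index 13: rolls=4,6 (sum=10), consumes 2 rolls
Frame 9 starts at roll index 15: rolls=6,2 (sum=8), consumes 2 rolls
Frame 10 starts at roll index 17: 2 remaining rolls

Answer: 0 2 4 5 7 9 11 13 15 17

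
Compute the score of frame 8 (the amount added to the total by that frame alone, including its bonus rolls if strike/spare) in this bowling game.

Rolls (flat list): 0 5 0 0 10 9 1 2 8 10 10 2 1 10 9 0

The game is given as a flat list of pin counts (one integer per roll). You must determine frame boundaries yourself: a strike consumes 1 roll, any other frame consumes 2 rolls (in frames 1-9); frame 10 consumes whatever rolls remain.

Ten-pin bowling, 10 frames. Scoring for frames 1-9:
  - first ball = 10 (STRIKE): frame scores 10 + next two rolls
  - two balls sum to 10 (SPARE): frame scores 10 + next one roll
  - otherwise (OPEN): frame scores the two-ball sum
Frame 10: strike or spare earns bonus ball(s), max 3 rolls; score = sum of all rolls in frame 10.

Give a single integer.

Frame 1: OPEN (0+5=5). Cumulative: 5
Frame 2: OPEN (0+0=0). Cumulative: 5
Frame 3: STRIKE. 10 + next two rolls (9+1) = 20. Cumulative: 25
Frame 4: SPARE (9+1=10). 10 + next roll (2) = 12. Cumulative: 37
Frame 5: SPARE (2+8=10). 10 + next roll (10) = 20. Cumulative: 57
Frame 6: STRIKE. 10 + next two rolls (10+2) = 22. Cumulative: 79
Frame 7: STRIKE. 10 + next two rolls (2+1) = 13. Cumulative: 92
Frame 8: OPEN (2+1=3). Cumulative: 95
Frame 9: STRIKE. 10 + next two rolls (9+0) = 19. Cumulative: 114
Frame 10: OPEN. Sum of all frame-10 rolls (9+0) = 9. Cumulative: 123

Answer: 3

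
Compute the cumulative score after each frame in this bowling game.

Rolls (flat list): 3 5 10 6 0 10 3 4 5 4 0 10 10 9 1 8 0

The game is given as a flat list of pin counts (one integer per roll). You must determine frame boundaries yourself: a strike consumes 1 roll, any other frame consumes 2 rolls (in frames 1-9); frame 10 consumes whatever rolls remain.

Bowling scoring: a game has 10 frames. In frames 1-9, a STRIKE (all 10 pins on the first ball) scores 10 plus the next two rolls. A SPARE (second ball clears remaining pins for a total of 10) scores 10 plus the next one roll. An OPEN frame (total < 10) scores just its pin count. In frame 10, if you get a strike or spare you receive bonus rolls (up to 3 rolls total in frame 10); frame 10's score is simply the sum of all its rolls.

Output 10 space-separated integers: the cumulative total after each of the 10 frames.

Frame 1: OPEN (3+5=8). Cumulative: 8
Frame 2: STRIKE. 10 + next two rolls (6+0) = 16. Cumulative: 24
Frame 3: OPEN (6+0=6). Cumulative: 30
Frame 4: STRIKE. 10 + next two rolls (3+4) = 17. Cumulative: 47
Frame 5: OPEN (3+4=7). Cumulative: 54
Frame 6: OPEN (5+4=9). Cumulative: 63
Frame 7: SPARE (0+10=10). 10 + next roll (10) = 20. Cumulative: 83
Frame 8: STRIKE. 10 + next two rolls (9+1) = 20. Cumulative: 103
Frame 9: SPARE (9+1=10). 10 + next roll (8) = 18. Cumulative: 121
Frame 10: OPEN. Sum of all frame-10 rolls (8+0) = 8. Cumulative: 129

Answer: 8 24 30 47 54 63 83 103 121 129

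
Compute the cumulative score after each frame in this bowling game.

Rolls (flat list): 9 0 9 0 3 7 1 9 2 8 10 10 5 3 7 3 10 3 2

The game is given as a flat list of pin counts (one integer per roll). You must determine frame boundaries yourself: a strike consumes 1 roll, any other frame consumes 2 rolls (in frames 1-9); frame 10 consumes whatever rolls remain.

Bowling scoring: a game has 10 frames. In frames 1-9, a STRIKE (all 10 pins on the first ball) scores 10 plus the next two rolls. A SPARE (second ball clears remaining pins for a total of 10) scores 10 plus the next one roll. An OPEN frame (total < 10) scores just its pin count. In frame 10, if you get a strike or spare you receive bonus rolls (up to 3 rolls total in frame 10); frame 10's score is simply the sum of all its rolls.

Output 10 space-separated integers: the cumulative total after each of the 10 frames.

Answer: 9 18 29 41 61 86 104 112 132 147

Derivation:
Frame 1: OPEN (9+0=9). Cumulative: 9
Frame 2: OPEN (9+0=9). Cumulative: 18
Frame 3: SPARE (3+7=10). 10 + next roll (1) = 11. Cumulative: 29
Frame 4: SPARE (1+9=10). 10 + next roll (2) = 12. Cumulative: 41
Frame 5: SPARE (2+8=10). 10 + next roll (10) = 20. Cumulative: 61
Frame 6: STRIKE. 10 + next two rolls (10+5) = 25. Cumulative: 86
Frame 7: STRIKE. 10 + next two rolls (5+3) = 18. Cumulative: 104
Frame 8: OPEN (5+3=8). Cumulative: 112
Frame 9: SPARE (7+3=10). 10 + next roll (10) = 20. Cumulative: 132
Frame 10: STRIKE. Sum of all frame-10 rolls (10+3+2) = 15. Cumulative: 147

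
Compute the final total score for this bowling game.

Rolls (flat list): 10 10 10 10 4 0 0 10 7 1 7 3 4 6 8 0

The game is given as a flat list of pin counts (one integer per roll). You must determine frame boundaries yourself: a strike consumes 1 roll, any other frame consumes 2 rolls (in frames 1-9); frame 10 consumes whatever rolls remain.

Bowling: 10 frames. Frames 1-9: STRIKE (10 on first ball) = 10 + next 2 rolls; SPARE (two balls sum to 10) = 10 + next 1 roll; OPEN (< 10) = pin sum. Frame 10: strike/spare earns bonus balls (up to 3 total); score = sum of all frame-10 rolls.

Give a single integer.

Frame 1: STRIKE. 10 + next two rolls (10+10) = 30. Cumulative: 30
Frame 2: STRIKE. 10 + next two rolls (10+10) = 30. Cumulative: 60
Frame 3: STRIKE. 10 + next two rolls (10+4) = 24. Cumulative: 84
Frame 4: STRIKE. 10 + next two rolls (4+0) = 14. Cumulative: 98
Frame 5: OPEN (4+0=4). Cumulative: 102
Frame 6: SPARE (0+10=10). 10 + next roll (7) = 17. Cumulative: 119
Frame 7: OPEN (7+1=8). Cumulative: 127
Frame 8: SPARE (7+3=10). 10 + next roll (4) = 14. Cumulative: 141
Frame 9: SPARE (4+6=10). 10 + next roll (8) = 18. Cumulative: 159
Frame 10: OPEN. Sum of all frame-10 rolls (8+0) = 8. Cumulative: 167

Answer: 167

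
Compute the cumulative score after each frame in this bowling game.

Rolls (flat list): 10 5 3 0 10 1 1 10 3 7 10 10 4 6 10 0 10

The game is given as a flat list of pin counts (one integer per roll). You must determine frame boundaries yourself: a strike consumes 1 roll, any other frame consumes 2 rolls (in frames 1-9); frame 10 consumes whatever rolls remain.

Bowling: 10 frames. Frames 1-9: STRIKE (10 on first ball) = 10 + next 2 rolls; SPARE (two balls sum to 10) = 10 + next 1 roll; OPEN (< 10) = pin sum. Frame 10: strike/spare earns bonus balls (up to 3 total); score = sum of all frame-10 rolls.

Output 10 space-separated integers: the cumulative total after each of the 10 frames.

Answer: 18 26 37 39 59 79 103 123 143 163

Derivation:
Frame 1: STRIKE. 10 + next two rolls (5+3) = 18. Cumulative: 18
Frame 2: OPEN (5+3=8). Cumulative: 26
Frame 3: SPARE (0+10=10). 10 + next roll (1) = 11. Cumulative: 37
Frame 4: OPEN (1+1=2). Cumulative: 39
Frame 5: STRIKE. 10 + next two rolls (3+7) = 20. Cumulative: 59
Frame 6: SPARE (3+7=10). 10 + next roll (10) = 20. Cumulative: 79
Frame 7: STRIKE. 10 + next two rolls (10+4) = 24. Cumulative: 103
Frame 8: STRIKE. 10 + next two rolls (4+6) = 20. Cumulative: 123
Frame 9: SPARE (4+6=10). 10 + next roll (10) = 20. Cumulative: 143
Frame 10: STRIKE. Sum of all frame-10 rolls (10+0+10) = 20. Cumulative: 163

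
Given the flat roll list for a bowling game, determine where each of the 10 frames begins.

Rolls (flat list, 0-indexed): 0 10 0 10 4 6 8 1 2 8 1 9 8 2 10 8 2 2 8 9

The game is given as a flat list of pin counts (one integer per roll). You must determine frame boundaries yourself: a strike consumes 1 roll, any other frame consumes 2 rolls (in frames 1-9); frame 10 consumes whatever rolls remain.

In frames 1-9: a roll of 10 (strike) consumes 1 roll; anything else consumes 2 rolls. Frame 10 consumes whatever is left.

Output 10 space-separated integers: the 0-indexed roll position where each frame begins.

Frame 1 starts at roll index 0: rolls=0,10 (sum=10), consumes 2 rolls
Frame 2 starts at roll index 2: rolls=0,10 (sum=10), consumes 2 rolls
Frame 3 starts at roll index 4: rolls=4,6 (sum=10), consumes 2 rolls
Frame 4 starts at roll index 6: rolls=8,1 (sum=9), consumes 2 rolls
Frame 5 starts at roll index 8: rolls=2,8 (sum=10), consumes 2 rolls
Frame 6 starts at roll index 10: rolls=1,9 (sum=10), consumes 2 rolls
Frame 7 starts at roll index 12: rolls=8,2 (sum=10), consumes 2 rolls
Frame 8 starts at roll index 14: roll=10 (strike), consumes 1 roll
Frame 9 starts at roll index 15: rolls=8,2 (sum=10), consumes 2 rolls
Frame 10 starts at roll index 17: 3 remaining rolls

Answer: 0 2 4 6 8 10 12 14 15 17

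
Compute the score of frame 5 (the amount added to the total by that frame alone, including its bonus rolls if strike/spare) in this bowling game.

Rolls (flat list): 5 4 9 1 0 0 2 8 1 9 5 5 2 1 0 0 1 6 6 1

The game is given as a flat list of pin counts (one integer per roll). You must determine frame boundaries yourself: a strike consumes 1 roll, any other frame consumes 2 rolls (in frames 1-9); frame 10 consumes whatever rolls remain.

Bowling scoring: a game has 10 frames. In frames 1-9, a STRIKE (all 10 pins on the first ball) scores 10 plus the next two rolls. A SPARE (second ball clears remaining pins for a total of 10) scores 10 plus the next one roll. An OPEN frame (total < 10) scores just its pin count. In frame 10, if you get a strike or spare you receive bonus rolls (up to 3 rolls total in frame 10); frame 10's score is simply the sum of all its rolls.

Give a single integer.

Frame 1: OPEN (5+4=9). Cumulative: 9
Frame 2: SPARE (9+1=10). 10 + next roll (0) = 10. Cumulative: 19
Frame 3: OPEN (0+0=0). Cumulative: 19
Frame 4: SPARE (2+8=10). 10 + next roll (1) = 11. Cumulative: 30
Frame 5: SPARE (1+9=10). 10 + next roll (5) = 15. Cumulative: 45
Frame 6: SPARE (5+5=10). 10 + next roll (2) = 12. Cumulative: 57
Frame 7: OPEN (2+1=3). Cumulative: 60

Answer: 15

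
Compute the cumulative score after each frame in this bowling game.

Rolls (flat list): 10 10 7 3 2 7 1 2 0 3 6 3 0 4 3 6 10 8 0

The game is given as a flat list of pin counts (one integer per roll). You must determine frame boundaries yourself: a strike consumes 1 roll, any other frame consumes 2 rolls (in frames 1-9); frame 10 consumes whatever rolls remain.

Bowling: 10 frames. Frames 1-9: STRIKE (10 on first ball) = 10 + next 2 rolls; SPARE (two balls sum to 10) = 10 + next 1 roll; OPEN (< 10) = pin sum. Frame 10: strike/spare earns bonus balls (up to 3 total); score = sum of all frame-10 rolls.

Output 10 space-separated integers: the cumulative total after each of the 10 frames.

Frame 1: STRIKE. 10 + next two rolls (10+7) = 27. Cumulative: 27
Frame 2: STRIKE. 10 + next two rolls (7+3) = 20. Cumulative: 47
Frame 3: SPARE (7+3=10). 10 + next roll (2) = 12. Cumulative: 59
Frame 4: OPEN (2+7=9). Cumulative: 68
Frame 5: OPEN (1+2=3). Cumulative: 71
Frame 6: OPEN (0+3=3). Cumulative: 74
Frame 7: OPEN (6+3=9). Cumulative: 83
Frame 8: OPEN (0+4=4). Cumulative: 87
Frame 9: OPEN (3+6=9). Cumulative: 96
Frame 10: STRIKE. Sum of all frame-10 rolls (10+8+0) = 18. Cumulative: 114

Answer: 27 47 59 68 71 74 83 87 96 114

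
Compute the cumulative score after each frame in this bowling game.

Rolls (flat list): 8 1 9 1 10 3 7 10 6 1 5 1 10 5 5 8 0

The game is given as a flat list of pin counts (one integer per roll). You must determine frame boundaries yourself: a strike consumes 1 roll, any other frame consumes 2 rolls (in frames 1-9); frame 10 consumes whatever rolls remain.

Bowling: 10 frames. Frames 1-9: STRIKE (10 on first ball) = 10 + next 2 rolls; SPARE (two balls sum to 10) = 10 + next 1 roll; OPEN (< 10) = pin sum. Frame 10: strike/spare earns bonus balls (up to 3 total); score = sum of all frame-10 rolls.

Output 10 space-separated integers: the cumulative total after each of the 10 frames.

Frame 1: OPEN (8+1=9). Cumulative: 9
Frame 2: SPARE (9+1=10). 10 + next roll (10) = 20. Cumulative: 29
Frame 3: STRIKE. 10 + next two rolls (3+7) = 20. Cumulative: 49
Frame 4: SPARE (3+7=10). 10 + next roll (10) = 20. Cumulative: 69
Frame 5: STRIKE. 10 + next two rolls (6+1) = 17. Cumulative: 86
Frame 6: OPEN (6+1=7). Cumulative: 93
Frame 7: OPEN (5+1=6). Cumulative: 99
Frame 8: STRIKE. 10 + next two rolls (5+5) = 20. Cumulative: 119
Frame 9: SPARE (5+5=10). 10 + next roll (8) = 18. Cumulative: 137
Frame 10: OPEN. Sum of all frame-10 rolls (8+0) = 8. Cumulative: 145

Answer: 9 29 49 69 86 93 99 119 137 145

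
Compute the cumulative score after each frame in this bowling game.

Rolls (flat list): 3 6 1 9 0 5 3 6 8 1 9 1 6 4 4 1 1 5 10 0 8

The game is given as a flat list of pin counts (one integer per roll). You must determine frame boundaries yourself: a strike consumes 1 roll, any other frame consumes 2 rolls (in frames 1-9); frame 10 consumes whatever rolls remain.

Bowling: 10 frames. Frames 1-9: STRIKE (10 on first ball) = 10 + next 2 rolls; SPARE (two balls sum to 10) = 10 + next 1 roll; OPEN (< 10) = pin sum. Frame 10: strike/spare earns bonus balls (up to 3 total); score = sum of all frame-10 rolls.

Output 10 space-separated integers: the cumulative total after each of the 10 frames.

Answer: 9 19 24 33 42 58 72 77 83 101

Derivation:
Frame 1: OPEN (3+6=9). Cumulative: 9
Frame 2: SPARE (1+9=10). 10 + next roll (0) = 10. Cumulative: 19
Frame 3: OPEN (0+5=5). Cumulative: 24
Frame 4: OPEN (3+6=9). Cumulative: 33
Frame 5: OPEN (8+1=9). Cumulative: 42
Frame 6: SPARE (9+1=10). 10 + next roll (6) = 16. Cumulative: 58
Frame 7: SPARE (6+4=10). 10 + next roll (4) = 14. Cumulative: 72
Frame 8: OPEN (4+1=5). Cumulative: 77
Frame 9: OPEN (1+5=6). Cumulative: 83
Frame 10: STRIKE. Sum of all frame-10 rolls (10+0+8) = 18. Cumulative: 101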